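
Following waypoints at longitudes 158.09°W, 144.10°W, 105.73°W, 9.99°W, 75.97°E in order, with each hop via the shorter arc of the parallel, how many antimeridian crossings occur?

Leg 1: -158.09° → -144.10°, shortest Δλ = 13.99° (east) — does not cross 180°.
Leg 2: -144.10° → -105.73°, shortest Δλ = 38.37° (east) — does not cross 180°.
Leg 3: -105.73° → -9.99°, shortest Δλ = 95.74° (east) — does not cross 180°.
Leg 4: -9.99° → +75.97°, shortest Δλ = 85.96° (east) — does not cross 180°.
Total crossings: 0.

0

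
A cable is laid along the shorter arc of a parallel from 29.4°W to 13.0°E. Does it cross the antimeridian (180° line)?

No

Signed shortest Δλ = ((13.0 − -29.4 + 180) mod 360) − 180 = 42.4°.
Going east by 42.4° from -29.4° reaches +13.0° without touching 180°.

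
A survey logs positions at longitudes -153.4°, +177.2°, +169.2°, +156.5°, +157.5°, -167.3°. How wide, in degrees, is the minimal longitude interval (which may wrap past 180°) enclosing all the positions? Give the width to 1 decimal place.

50.1°

Sort the longitudes: -167.3°, -153.4°, +156.5°, +157.5°, +169.2°, +177.2°.
Eastward gaps between consecutive values (wrapping around): 13.9°, 309.9°, 1.0°, 11.7°, 8.0°, 15.5°.
Largest gap = 309.9° ⇒ minimal covering band is its complement: 360° − 309.9° = 50.1°.
Band runs from +156.5° eastward to -153.4°, crossing the antimeridian.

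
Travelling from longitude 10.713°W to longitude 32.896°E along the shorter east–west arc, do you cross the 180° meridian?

No

Signed shortest Δλ = ((32.896 − -10.713 + 180) mod 360) − 180 = 43.609°.
Going east by 43.609° from -10.713° reaches +32.896° without touching 180°.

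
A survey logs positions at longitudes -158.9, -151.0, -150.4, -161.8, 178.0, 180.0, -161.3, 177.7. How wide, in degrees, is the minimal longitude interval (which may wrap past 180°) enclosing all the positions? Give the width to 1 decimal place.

Sort the longitudes: -161.8°, -161.3°, -158.9°, -151.0°, -150.4°, +177.7°, +178.0°, +180.0°.
Eastward gaps between consecutive values (wrapping around): 0.5°, 2.4°, 7.9°, 0.6°, 328.1°, 0.3°, 2.0°, 18.2°.
Largest gap = 328.1° ⇒ minimal covering band is its complement: 360° − 328.1° = 31.9°.
Band runs from +177.7° eastward to -150.4°, crossing the antimeridian.

31.9°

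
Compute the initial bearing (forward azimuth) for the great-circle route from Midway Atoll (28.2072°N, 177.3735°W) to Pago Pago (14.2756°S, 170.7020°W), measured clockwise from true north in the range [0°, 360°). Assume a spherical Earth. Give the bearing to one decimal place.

170.5°

Δλ = -170.7020 − -177.3735 = 6.6715°.
θ = atan2( sin Δλ · cos φ₂ , cos φ₁ · sin φ₂ − sin φ₁ · cos φ₂ · cos Δλ )
  = atan2(0.11259, -0.67227) = 170.493° → normalised to [0°, 360°): 170.493°.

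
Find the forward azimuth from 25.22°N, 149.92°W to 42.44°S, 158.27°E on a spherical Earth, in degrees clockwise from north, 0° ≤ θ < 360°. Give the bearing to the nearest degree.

216°

Δλ = 158.27 − -149.92 = 308.19°; wrapped into (−180°, 180°]: -51.81°.
θ = atan2( sin Δλ · cos φ₂ , cos φ₁ · sin φ₂ − sin φ₁ · cos φ₂ · cos Δλ )
  = atan2(-0.58003, -0.80491) = -144.223° → normalised to [0°, 360°): 215.777°.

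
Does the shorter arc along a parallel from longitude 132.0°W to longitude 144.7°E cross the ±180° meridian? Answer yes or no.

Yes

Naïve |144.7 − -132.0| = 276.7° > 180°, so the shorter arc goes the other way round — across 180°.
Signed shortest Δλ = ((144.7 − -132.0 + 180) mod 360) − 180 = -83.3°.
Going west by 83.3° from -132.0° passes through 180° before reaching +144.7°.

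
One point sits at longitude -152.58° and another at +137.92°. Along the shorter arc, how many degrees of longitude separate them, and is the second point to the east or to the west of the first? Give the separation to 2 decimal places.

Raw difference: 137.92 − -152.58 = 290.5°.
Normalise into (−180°, 180°]: 290.5° − 360° = -69.5°.
Negative ⇒ the second point lies to the west; separation 69.50°.

69.50° west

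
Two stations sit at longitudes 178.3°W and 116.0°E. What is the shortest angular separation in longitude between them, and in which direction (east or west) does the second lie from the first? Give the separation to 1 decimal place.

Raw difference: 116.0 − -178.3 = 294.3°.
Normalise into (−180°, 180°]: 294.3° − 360° = -65.7°.
Negative ⇒ the second point lies to the west; separation 65.7°.

65.7° west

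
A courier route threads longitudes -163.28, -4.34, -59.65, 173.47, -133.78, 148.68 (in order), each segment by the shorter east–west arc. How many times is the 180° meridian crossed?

3

Leg 1: -163.28° → -4.34°, shortest Δλ = 158.94° (east) — does not cross 180°.
Leg 2: -4.34° → -59.65°, shortest Δλ = -55.31° (west) — does not cross 180°.
Leg 3: -59.65° → +173.47°, shortest Δλ = -126.88° (west) — crosses 180°.
Leg 4: +173.47° → -133.78°, shortest Δλ = 52.75° (east) — crosses 180°.
Leg 5: -133.78° → +148.68°, shortest Δλ = -77.54° (west) — crosses 180°.
Total crossings: 3.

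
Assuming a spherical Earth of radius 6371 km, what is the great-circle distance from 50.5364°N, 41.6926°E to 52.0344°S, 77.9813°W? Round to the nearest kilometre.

15939 km

Δλ = -77.9813 − 41.6926 = -119.6739°.
Δφ = -52.0344 − 50.5364 = -102.5708°.
a = sin²(Δφ/2) + cos φ₁ · cos φ₂ · sin²(Δλ/2) = 0.901112.
c = 2·atan2(√a, √(1−a)) = 2.50181 rad → d = 6371·c ≈ 15939.02 km.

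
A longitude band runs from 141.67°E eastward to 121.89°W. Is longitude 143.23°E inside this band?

Band width going east from +141.67° to -121.89°: ((-121.89 − 141.67) mod 360) = 96.44°.
Offset of +143.23° east of the west edge: ((143.23 − 141.67) mod 360) = 1.56°.
1.56° ≤ 96.44° ⇒ inside.

Yes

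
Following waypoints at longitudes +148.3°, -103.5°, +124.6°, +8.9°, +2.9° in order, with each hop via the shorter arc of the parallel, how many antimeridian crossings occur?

2

Leg 1: +148.3° → -103.5°, shortest Δλ = 108.2° (east) — crosses 180°.
Leg 2: -103.5° → +124.6°, shortest Δλ = -131.9° (west) — crosses 180°.
Leg 3: +124.6° → +8.9°, shortest Δλ = -115.7° (west) — does not cross 180°.
Leg 4: +8.9° → +2.9°, shortest Δλ = -6.0° (west) — does not cross 180°.
Total crossings: 2.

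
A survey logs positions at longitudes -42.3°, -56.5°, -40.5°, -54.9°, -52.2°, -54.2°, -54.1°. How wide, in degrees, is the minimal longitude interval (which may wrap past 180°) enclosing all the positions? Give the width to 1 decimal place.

Sort the longitudes: -56.5°, -54.9°, -54.2°, -54.1°, -52.2°, -42.3°, -40.5°.
Eastward gaps between consecutive values (wrapping around): 1.6°, 0.7°, 0.1°, 1.9°, 9.9°, 1.8°, 344.0°.
Largest gap = 344.0° ⇒ minimal covering band is its complement: 360° − 344.0° = 16.0°.
Band runs from -56.5° eastward to -40.5°.

16.0°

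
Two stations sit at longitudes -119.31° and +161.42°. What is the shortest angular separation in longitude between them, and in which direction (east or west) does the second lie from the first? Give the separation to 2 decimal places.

79.27° west

Raw difference: 161.42 − -119.31 = 280.73°.
Normalise into (−180°, 180°]: 280.73° − 360° = -79.27°.
Negative ⇒ the second point lies to the west; separation 79.27°.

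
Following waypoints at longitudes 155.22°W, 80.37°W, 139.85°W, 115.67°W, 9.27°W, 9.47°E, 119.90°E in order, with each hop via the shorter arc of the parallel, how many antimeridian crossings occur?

0

Leg 1: -155.22° → -80.37°, shortest Δλ = 74.85° (east) — does not cross 180°.
Leg 2: -80.37° → -139.85°, shortest Δλ = -59.48° (west) — does not cross 180°.
Leg 3: -139.85° → -115.67°, shortest Δλ = 24.18° (east) — does not cross 180°.
Leg 4: -115.67° → -9.27°, shortest Δλ = 106.4° (east) — does not cross 180°.
Leg 5: -9.27° → +9.47°, shortest Δλ = 18.74° (east) — does not cross 180°.
Leg 6: +9.47° → +119.90°, shortest Δλ = 110.43° (east) — does not cross 180°.
Total crossings: 0.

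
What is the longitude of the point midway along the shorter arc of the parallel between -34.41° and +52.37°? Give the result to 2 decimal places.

+8.98°

Signed shortest Δλ from -34.41° to +52.37° is +86.78°.
Midpoint longitude = -34.41° + (+86.78°)/2 = -34.41° + 43.39° = +8.98°.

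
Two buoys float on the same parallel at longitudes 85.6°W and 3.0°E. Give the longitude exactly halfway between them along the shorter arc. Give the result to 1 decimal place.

Signed shortest Δλ from -85.6° to +3.0° is +88.6°.
Midpoint longitude = -85.6° + (+88.6°)/2 = -85.6° + 44.3° = -41.3°.

41.3°W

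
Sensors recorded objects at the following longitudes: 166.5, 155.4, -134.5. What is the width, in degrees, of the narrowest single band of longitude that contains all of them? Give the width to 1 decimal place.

Sort the longitudes: -134.5°, +155.4°, +166.5°.
Eastward gaps between consecutive values (wrapping around): 289.9°, 11.1°, 59.0°.
Largest gap = 289.9° ⇒ minimal covering band is its complement: 360° − 289.9° = 70.1°.
Band runs from +155.4° eastward to -134.5°, crossing the antimeridian.

70.1°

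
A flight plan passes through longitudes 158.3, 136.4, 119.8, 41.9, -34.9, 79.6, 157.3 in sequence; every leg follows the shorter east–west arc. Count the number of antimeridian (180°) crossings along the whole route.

Leg 1: +158.3° → +136.4°, shortest Δλ = -21.9° (west) — does not cross 180°.
Leg 2: +136.4° → +119.8°, shortest Δλ = -16.6° (west) — does not cross 180°.
Leg 3: +119.8° → +41.9°, shortest Δλ = -77.9° (west) — does not cross 180°.
Leg 4: +41.9° → -34.9°, shortest Δλ = -76.8° (west) — does not cross 180°.
Leg 5: -34.9° → +79.6°, shortest Δλ = 114.5° (east) — does not cross 180°.
Leg 6: +79.6° → +157.3°, shortest Δλ = 77.7° (east) — does not cross 180°.
Total crossings: 0.

0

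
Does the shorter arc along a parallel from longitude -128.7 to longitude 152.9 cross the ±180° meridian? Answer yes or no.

Naïve |152.9 − -128.7| = 281.6° > 180°, so the shorter arc goes the other way round — across 180°.
Signed shortest Δλ = ((152.9 − -128.7 + 180) mod 360) − 180 = -78.4°.
Going west by 78.4° from -128.7° passes through 180° before reaching +152.9°.

Yes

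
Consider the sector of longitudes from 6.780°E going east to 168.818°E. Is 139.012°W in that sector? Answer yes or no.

Band width going east from +6.780° to +168.818°: ((168.818 − 6.780) mod 360) = 162.038°.
Offset of -139.012° east of the west edge: ((-139.012 − 6.780) mod 360) = 214.208°.
214.208° > 162.038° ⇒ outside.

No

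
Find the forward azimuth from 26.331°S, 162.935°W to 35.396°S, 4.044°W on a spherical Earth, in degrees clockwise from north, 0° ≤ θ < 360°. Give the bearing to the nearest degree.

Δλ = -4.044 − -162.935 = 158.891°.
θ = atan2( sin Δλ · cos φ₂ , cos φ₁ · sin φ₂ − sin φ₁ · cos φ₂ · cos Δλ )
  = atan2(0.29358, -0.85644) = 161.079° → normalised to [0°, 360°): 161.079°.

161°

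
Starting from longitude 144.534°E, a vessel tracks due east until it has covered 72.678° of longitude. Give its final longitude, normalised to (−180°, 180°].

142.788°W

Start at +144.534°; shift +72.678° → +217.212°.
+217.212° lies outside (−180°, 180°]; subtract 360° → -142.788°.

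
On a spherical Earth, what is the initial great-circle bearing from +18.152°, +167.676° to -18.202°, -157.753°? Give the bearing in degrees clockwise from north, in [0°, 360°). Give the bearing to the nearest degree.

135°

Δλ = -157.753 − 167.676 = -325.429°; wrapped into (−180°, 180°]: 34.571°.
θ = atan2( sin Δλ · cos φ₂ , cos φ₁ · sin φ₂ − sin φ₁ · cos φ₂ · cos Δλ )
  = atan2(0.53903, -0.54051) = 135.079° → normalised to [0°, 360°): 135.079°.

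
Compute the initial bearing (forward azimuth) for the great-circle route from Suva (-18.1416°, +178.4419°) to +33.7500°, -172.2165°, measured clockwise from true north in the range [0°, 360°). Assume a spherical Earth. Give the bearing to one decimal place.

Δλ = -172.2165 − 178.4419 = -350.6584°; wrapped into (−180°, 180°]: 9.3416°.
θ = atan2( sin Δλ · cos φ₂ , cos φ₁ · sin φ₂ − sin φ₁ · cos φ₂ · cos Δλ )
  = atan2(0.13496, 0.78341) = 9.775° → normalised to [0°, 360°): 9.775°.

9.8°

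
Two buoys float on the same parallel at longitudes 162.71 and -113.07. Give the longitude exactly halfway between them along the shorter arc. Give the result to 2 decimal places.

Signed shortest Δλ from +162.71° to -113.07° is +84.22°.
Midpoint longitude = +162.71° + (+84.22°)/2 = +162.71° + 42.11° = +204.82°.
Normalise into (−180°, 180°]: -155.18°.
(The naïve average (+162.71 + -113.07)/2 = 24.82° is on the wrong side of the globe.)

-155.18°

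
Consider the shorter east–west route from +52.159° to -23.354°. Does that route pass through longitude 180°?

No

Signed shortest Δλ = ((-23.354 − 52.159 + 180) mod 360) − 180 = -75.513°.
Going west by 75.513° from +52.159° reaches -23.354° without touching 180°.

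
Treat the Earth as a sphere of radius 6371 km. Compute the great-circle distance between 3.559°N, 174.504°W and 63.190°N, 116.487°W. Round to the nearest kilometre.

Δλ = -116.487 − -174.504 = 58.017°.
Δφ = 63.190 − 3.559 = 59.631°.
a = sin²(Δφ/2) + cos φ₁ · cos φ₂ · sin²(Δλ/2) = 0.353080.
c = 2·atan2(√a, √(1−a)) = 1.27255 rad → d = 6371·c ≈ 8107.44 km.

8107 km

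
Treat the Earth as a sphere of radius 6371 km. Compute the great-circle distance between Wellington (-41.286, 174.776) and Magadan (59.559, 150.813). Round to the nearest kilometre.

Δλ = 150.813 − 174.776 = -23.963°.
Δφ = 59.559 − -41.286 = 100.845°.
a = sin²(Δφ/2) + cos φ₁ · cos φ₂ · sin²(Δλ/2) = 0.610483.
c = 2·atan2(√a, √(1−a)) = 1.79360 rad → d = 6371·c ≈ 11427.04 km.

11427 km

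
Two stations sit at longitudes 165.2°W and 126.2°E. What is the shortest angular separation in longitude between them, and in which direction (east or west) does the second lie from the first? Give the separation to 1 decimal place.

Raw difference: 126.2 − -165.2 = 291.4°.
Normalise into (−180°, 180°]: 291.4° − 360° = -68.6°.
Negative ⇒ the second point lies to the west; separation 68.6°.

68.6° west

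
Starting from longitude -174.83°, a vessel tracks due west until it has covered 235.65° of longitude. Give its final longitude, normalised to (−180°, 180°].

-50.48°

Start at -174.83°; shift −235.65° → -410.48°.
-410.48° lies outside (−180°, 180°]; add 360° → -50.48°.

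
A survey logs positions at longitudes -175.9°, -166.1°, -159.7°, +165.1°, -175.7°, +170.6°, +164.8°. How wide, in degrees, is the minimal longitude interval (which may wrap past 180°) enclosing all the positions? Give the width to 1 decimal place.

35.5°

Sort the longitudes: -175.9°, -175.7°, -166.1°, -159.7°, +164.8°, +165.1°, +170.6°.
Eastward gaps between consecutive values (wrapping around): 0.2°, 9.6°, 6.4°, 324.5°, 0.3°, 5.5°, 13.5°.
Largest gap = 324.5° ⇒ minimal covering band is its complement: 360° − 324.5° = 35.5°.
Band runs from +164.8° eastward to -159.7°, crossing the antimeridian.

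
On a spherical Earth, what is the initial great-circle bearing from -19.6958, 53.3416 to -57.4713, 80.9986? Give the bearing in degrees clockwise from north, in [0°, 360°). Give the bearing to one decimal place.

158.5°

Δλ = 80.9986 − 53.3416 = 27.6570°.
θ = atan2( sin Δλ · cos φ₂ , cos φ₁ · sin φ₂ − sin φ₁ · cos φ₂ · cos Δλ )
  = atan2(0.24960, -0.63328) = 158.489° → normalised to [0°, 360°): 158.489°.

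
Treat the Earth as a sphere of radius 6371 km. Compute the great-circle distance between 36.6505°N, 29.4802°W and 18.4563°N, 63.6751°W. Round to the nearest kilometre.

3900 km

Δλ = -63.6751 − -29.4802 = -34.1949°.
Δφ = 18.4563 − 36.6505 = -18.1942°.
a = sin²(Δφ/2) + cos φ₁ · cos φ₂ · sin²(Δλ/2) = 0.090777.
c = 2·atan2(√a, √(1−a)) = 0.61210 rad → d = 6371·c ≈ 3899.66 km.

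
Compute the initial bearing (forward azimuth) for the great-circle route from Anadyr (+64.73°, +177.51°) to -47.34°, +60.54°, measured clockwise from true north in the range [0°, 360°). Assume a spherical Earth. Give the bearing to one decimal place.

266.6°

Δλ = 60.54 − 177.51 = -116.97°.
θ = atan2( sin Δλ · cos φ₂ , cos φ₁ · sin φ₂ − sin φ₁ · cos φ₂ · cos Δλ )
  = atan2(-0.60395, -0.03601) = -93.412° → normalised to [0°, 360°): 266.588°.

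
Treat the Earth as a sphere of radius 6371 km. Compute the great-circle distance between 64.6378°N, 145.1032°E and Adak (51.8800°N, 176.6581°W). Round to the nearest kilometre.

Δλ = -176.6581 − 145.1032 = -321.7613°; wrapped into (−180°, 180°]: 38.2387°.
Δφ = 51.8800 − 64.6378 = -12.7578°.
a = sin²(Δφ/2) + cos φ₁ · cos φ₂ · sin²(Δλ/2) = 0.040711.
c = 2·atan2(√a, √(1−a)) = 0.40633 rad → d = 6371·c ≈ 2588.71 km.

2589 km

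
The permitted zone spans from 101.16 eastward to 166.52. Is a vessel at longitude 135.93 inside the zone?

Band width going east from +101.16° to +166.52°: ((166.52 − 101.16) mod 360) = 65.36°.
Offset of +135.93° east of the west edge: ((135.93 − 101.16) mod 360) = 34.77°.
34.77° ≤ 65.36° ⇒ inside.

Yes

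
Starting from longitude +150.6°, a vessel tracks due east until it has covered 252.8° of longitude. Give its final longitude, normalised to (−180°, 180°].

+43.4°

Start at +150.6°; shift +252.8° → +403.4°.
+403.4° lies outside (−180°, 180°]; subtract 360° → +43.4°.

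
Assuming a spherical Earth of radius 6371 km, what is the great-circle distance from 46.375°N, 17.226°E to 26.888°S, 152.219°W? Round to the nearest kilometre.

17657 km

Δλ = -152.219 − 17.226 = -169.445°.
Δφ = -26.888 − 46.375 = -73.263°.
a = sin²(Δφ/2) + cos φ₁ · cos φ₂ · sin²(Δλ/2) = 0.966153.
c = 2·atan2(√a, √(1−a)) = 2.77153 rad → d = 6371·c ≈ 17657.43 km.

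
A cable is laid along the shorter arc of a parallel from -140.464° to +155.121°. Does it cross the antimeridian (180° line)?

Yes

Naïve |155.121 − -140.464| = 295.585° > 180°, so the shorter arc goes the other way round — across 180°.
Signed shortest Δλ = ((155.121 − -140.464 + 180) mod 360) − 180 = -64.415°.
Going west by 64.415° from -140.464° passes through 180° before reaching +155.121°.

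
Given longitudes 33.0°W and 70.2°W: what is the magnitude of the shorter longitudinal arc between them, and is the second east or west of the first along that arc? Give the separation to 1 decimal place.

Raw difference: -70.2 − -33.0 = -37.2°.
Normalise into (−180°, 180°]: -37.2° stays -37.2°.
Negative ⇒ the second point lies to the west; separation 37.2°.

37.2° west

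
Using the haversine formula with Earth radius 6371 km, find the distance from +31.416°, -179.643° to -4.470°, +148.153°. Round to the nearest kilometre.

Δλ = 148.153 − -179.643 = 327.796°; wrapped into (−180°, 180°]: -32.204°.
Δφ = -4.470 − 31.416 = -35.886°.
a = sin²(Δφ/2) + cos φ₁ · cos φ₂ · sin²(Δλ/2) = 0.160354.
c = 2·atan2(√a, √(1−a)) = 0.82400 rad → d = 6371·c ≈ 5249.69 km.

5250 km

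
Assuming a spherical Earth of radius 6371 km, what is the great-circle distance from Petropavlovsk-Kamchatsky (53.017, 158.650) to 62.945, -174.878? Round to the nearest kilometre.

1890 km

Δλ = -174.878 − 158.650 = -333.528°; wrapped into (−180°, 180°]: 26.472°.
Δφ = 62.945 − 53.017 = 9.928°.
a = sin²(Δφ/2) + cos φ₁ · cos φ₂ · sin²(Δλ/2) = 0.021832.
c = 2·atan2(√a, √(1−a)) = 0.29660 rad → d = 6371·c ≈ 1889.63 km.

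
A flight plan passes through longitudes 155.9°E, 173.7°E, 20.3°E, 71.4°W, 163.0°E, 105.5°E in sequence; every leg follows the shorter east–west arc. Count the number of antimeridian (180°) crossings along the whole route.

1

Leg 1: +155.9° → +173.7°, shortest Δλ = 17.8° (east) — does not cross 180°.
Leg 2: +173.7° → +20.3°, shortest Δλ = -153.4° (west) — does not cross 180°.
Leg 3: +20.3° → -71.4°, shortest Δλ = -91.7° (west) — does not cross 180°.
Leg 4: -71.4° → +163.0°, shortest Δλ = -125.6° (west) — crosses 180°.
Leg 5: +163.0° → +105.5°, shortest Δλ = -57.5° (west) — does not cross 180°.
Total crossings: 1.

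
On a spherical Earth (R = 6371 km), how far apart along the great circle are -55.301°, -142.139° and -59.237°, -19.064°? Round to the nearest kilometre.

6316 km

Δλ = -19.064 − -142.139 = 123.075°.
Δφ = -59.237 − -55.301 = -3.936°.
a = sin²(Δφ/2) + cos φ₁ · cos φ₂ · sin²(Δλ/2) = 0.226217.
c = 2·atan2(√a, √(1−a)) = 0.99134 rad → d = 6371·c ≈ 6315.85 km.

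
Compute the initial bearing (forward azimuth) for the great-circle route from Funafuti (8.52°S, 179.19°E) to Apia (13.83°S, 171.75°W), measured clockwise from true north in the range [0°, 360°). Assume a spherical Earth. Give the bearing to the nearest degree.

122°

Δλ = -171.75 − 179.19 = -350.94°; wrapped into (−180°, 180°]: 9.06°.
θ = atan2( sin Δλ · cos φ₂ , cos φ₁ · sin φ₂ − sin φ₁ · cos φ₂ · cos Δλ )
  = atan2(0.15290, -0.09434) = 121.674° → normalised to [0°, 360°): 121.674°.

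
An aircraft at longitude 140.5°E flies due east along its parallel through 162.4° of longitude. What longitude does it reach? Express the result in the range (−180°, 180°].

Start at +140.5°; shift +162.4° → +302.9°.
+302.9° lies outside (−180°, 180°]; subtract 360° → -57.1°.

57.1°W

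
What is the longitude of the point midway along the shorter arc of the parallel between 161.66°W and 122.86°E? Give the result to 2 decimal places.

160.60°E

Signed shortest Δλ from -161.66° to +122.86° is -75.48°.
Midpoint longitude = -161.66° + (-75.48°)/2 = -161.66° − 37.74° = -199.40°.
Normalise into (−180°, 180°]: +160.60°.
(The naïve average (-161.66 + +122.86)/2 = -19.4° is on the wrong side of the globe.)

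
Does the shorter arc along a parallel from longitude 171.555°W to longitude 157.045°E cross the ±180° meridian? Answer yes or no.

Yes

Naïve |157.045 − -171.555| = 328.6° > 180°, so the shorter arc goes the other way round — across 180°.
Signed shortest Δλ = ((157.045 − -171.555 + 180) mod 360) − 180 = -31.4°.
Going west by 31.4° from -171.555° passes through 180° before reaching +157.045°.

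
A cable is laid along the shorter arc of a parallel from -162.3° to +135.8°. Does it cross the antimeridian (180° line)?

Yes

Naïve |135.8 − -162.3| = 298.1° > 180°, so the shorter arc goes the other way round — across 180°.
Signed shortest Δλ = ((135.8 − -162.3 + 180) mod 360) − 180 = -61.9°.
Going west by 61.9° from -162.3° passes through 180° before reaching +135.8°.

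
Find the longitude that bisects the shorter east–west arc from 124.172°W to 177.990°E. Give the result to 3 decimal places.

Signed shortest Δλ from -124.172° to +177.990° is -57.838°.
Midpoint longitude = -124.172° + (-57.838°)/2 = -124.172° − 28.919° = -153.091°.
(The naïve average (-124.172 + +177.990)/2 = 26.909° is on the wrong side of the globe.)

153.091°W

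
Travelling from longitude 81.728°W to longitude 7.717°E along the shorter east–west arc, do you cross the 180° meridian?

Signed shortest Δλ = ((7.717 − -81.728 + 180) mod 360) − 180 = 89.445°.
Going east by 89.445° from -81.728° reaches +7.717° without touching 180°.

No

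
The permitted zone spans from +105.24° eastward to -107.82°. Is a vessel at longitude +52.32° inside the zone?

No

Band width going east from +105.24° to -107.82°: ((-107.82 − 105.24) mod 360) = 146.94°.
Offset of +52.32° east of the west edge: ((52.32 − 105.24) mod 360) = 307.08°.
307.08° > 146.94° ⇒ outside.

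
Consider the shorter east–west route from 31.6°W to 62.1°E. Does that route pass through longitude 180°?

No

Signed shortest Δλ = ((62.1 − -31.6 + 180) mod 360) − 180 = 93.7°.
Going east by 93.7° from -31.6° reaches +62.1° without touching 180°.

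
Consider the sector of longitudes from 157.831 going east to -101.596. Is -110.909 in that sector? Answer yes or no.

Yes

Band width going east from +157.831° to -101.596°: ((-101.596 − 157.831) mod 360) = 100.573°.
Offset of -110.909° east of the west edge: ((-110.909 − 157.831) mod 360) = 91.260°.
91.260° ≤ 100.573° ⇒ inside.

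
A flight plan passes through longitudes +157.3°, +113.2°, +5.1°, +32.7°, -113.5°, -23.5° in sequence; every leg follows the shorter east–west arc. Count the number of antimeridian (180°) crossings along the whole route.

0

Leg 1: +157.3° → +113.2°, shortest Δλ = -44.1° (west) — does not cross 180°.
Leg 2: +113.2° → +5.1°, shortest Δλ = -108.1° (west) — does not cross 180°.
Leg 3: +5.1° → +32.7°, shortest Δλ = 27.6° (east) — does not cross 180°.
Leg 4: +32.7° → -113.5°, shortest Δλ = -146.2° (west) — does not cross 180°.
Leg 5: -113.5° → -23.5°, shortest Δλ = 90.0° (east) — does not cross 180°.
Total crossings: 0.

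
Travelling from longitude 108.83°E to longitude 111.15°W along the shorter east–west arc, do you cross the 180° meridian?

Naïve |-111.15 − 108.83| = 219.98° > 180°, so the shorter arc goes the other way round — across 180°.
Signed shortest Δλ = ((-111.15 − 108.83 + 180) mod 360) − 180 = 140.02°.
Going east by 140.02° from +108.83° passes through 180° before reaching -111.15°.

Yes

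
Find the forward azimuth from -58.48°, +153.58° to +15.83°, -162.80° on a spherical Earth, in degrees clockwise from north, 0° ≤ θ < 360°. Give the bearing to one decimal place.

Δλ = -162.80 − 153.58 = -316.38°; wrapped into (−180°, 180°]: 43.62°.
θ = atan2( sin Δλ · cos φ₂ , cos φ₁ · sin φ₂ − sin φ₁ · cos φ₂ · cos Δλ )
  = atan2(0.66371, 0.73633) = 42.031° → normalised to [0°, 360°): 42.031°.

42.0°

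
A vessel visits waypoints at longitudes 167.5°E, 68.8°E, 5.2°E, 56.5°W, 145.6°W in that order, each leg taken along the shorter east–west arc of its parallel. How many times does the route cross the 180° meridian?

Leg 1: +167.5° → +68.8°, shortest Δλ = -98.7° (west) — does not cross 180°.
Leg 2: +68.8° → +5.2°, shortest Δλ = -63.6° (west) — does not cross 180°.
Leg 3: +5.2° → -56.5°, shortest Δλ = -61.7° (west) — does not cross 180°.
Leg 4: -56.5° → -145.6°, shortest Δλ = -89.1° (west) — does not cross 180°.
Total crossings: 0.

0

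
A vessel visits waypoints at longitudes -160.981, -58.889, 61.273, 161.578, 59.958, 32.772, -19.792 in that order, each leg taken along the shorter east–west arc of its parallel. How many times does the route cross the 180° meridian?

0

Leg 1: -160.981° → -58.889°, shortest Δλ = 102.092° (east) — does not cross 180°.
Leg 2: -58.889° → +61.273°, shortest Δλ = 120.162° (east) — does not cross 180°.
Leg 3: +61.273° → +161.578°, shortest Δλ = 100.305° (east) — does not cross 180°.
Leg 4: +161.578° → +59.958°, shortest Δλ = -101.62° (west) — does not cross 180°.
Leg 5: +59.958° → +32.772°, shortest Δλ = -27.186° (west) — does not cross 180°.
Leg 6: +32.772° → -19.792°, shortest Δλ = -52.564° (west) — does not cross 180°.
Total crossings: 0.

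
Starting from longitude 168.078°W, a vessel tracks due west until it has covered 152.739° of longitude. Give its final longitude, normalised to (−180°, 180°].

39.183°E

Start at -168.078°; shift −152.739° → -320.817°.
-320.817° lies outside (−180°, 180°]; add 360° → +39.183°.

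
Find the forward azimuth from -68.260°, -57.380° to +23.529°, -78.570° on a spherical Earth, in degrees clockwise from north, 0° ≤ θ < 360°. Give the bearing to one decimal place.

340.6°

Δλ = -78.570 − -57.380 = -21.190°.
θ = atan2( sin Δλ · cos φ₂ , cos φ₁ · sin φ₂ − sin φ₁ · cos φ₂ · cos Δλ )
  = atan2(-0.33141, 0.94193) = -19.384° → normalised to [0°, 360°): 340.616°.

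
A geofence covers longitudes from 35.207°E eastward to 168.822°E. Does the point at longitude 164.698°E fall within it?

Yes

Band width going east from +35.207° to +168.822°: ((168.822 − 35.207) mod 360) = 133.615°.
Offset of +164.698° east of the west edge: ((164.698 − 35.207) mod 360) = 129.491°.
129.491° ≤ 133.615° ⇒ inside.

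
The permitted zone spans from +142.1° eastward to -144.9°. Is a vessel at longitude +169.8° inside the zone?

Yes

Band width going east from +142.1° to -144.9°: ((-144.9 − 142.1) mod 360) = 73.0°.
Offset of +169.8° east of the west edge: ((169.8 − 142.1) mod 360) = 27.7°.
27.7° ≤ 73.0° ⇒ inside.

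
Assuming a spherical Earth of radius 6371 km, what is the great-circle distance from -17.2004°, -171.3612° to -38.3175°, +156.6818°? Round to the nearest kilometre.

Δλ = 156.6818 − -171.3612 = 328.0430°; wrapped into (−180°, 180°]: -31.9570°.
Δφ = -38.3175 − -17.2004 = -21.1171°.
a = sin²(Δφ/2) + cos φ₁ · cos φ₂ · sin²(Δλ/2) = 0.090372.
c = 2·atan2(√a, √(1−a)) = 0.61068 rad → d = 6371·c ≈ 3890.66 km.

3891 km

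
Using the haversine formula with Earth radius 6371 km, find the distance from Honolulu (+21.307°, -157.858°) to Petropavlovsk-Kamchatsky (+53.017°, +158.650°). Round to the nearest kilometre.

Δλ = 158.650 − -157.858 = 316.508°; wrapped into (−180°, 180°]: -43.492°.
Δφ = 53.017 − 21.307 = 31.710°.
a = sin²(Δφ/2) + cos φ₁ · cos φ₂ · sin²(Δλ/2) = 0.151571.
c = 2·atan2(√a, √(1−a)) = 0.79979 rad → d = 6371·c ≈ 5095.46 km.

5095 km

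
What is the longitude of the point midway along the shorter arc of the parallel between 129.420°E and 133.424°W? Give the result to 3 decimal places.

Signed shortest Δλ from +129.420° to -133.424° is +97.156°.
Midpoint longitude = +129.420° + (+97.156°)/2 = +129.420° + 48.578° = +177.998°.
(The naïve average (+129.420 + -133.424)/2 = -2.002° is on the wrong side of the globe.)

177.998°E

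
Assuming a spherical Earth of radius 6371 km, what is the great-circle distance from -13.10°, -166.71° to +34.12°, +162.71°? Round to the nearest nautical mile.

Δλ = 162.71 − -166.71 = 329.42°; wrapped into (−180°, 180°]: -30.58°.
Δφ = 34.12 − -13.10 = 47.22°.
a = sin²(Δφ/2) + cos φ₁ · cos φ₂ · sin²(Δλ/2) = 0.216479.
c = 2·atan2(√a, √(1−a)) = 0.96789 rad → d = 6371·c ≈ 6166.40 km ≈ 3329.59 nmi.

3330 nmi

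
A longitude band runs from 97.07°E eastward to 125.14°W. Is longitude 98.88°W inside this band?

Band width going east from +97.07° to -125.14°: ((-125.14 − 97.07) mod 360) = 137.79°.
Offset of -98.88° east of the west edge: ((-98.88 − 97.07) mod 360) = 164.05°.
164.05° > 137.79° ⇒ outside.

No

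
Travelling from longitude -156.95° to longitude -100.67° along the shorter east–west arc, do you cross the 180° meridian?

Signed shortest Δλ = ((-100.67 − -156.95 + 180) mod 360) − 180 = 56.28°.
Going east by 56.28° from -156.95° reaches -100.67° without touching 180°.

No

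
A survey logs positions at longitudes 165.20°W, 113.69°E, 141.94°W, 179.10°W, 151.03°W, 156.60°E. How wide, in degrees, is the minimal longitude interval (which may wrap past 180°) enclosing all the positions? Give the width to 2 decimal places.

Sort the longitudes: -179.10°, -165.20°, -151.03°, -141.94°, +113.69°, +156.60°.
Eastward gaps between consecutive values (wrapping around): 13.90°, 14.17°, 9.09°, 255.63°, 42.91°, 24.30°.
Largest gap = 255.63° ⇒ minimal covering band is its complement: 360° − 255.63° = 104.37°.
Band runs from +113.69° eastward to -141.94°, crossing the antimeridian.

104.37°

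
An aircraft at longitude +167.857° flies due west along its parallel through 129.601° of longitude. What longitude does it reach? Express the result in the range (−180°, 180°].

+38.256°

Start at +167.857°; shift −129.601° → +38.256°.
+38.256° already lies in (−180°, 180°].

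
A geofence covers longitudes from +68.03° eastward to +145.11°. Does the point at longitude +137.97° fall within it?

Yes

Band width going east from +68.03° to +145.11°: ((145.11 − 68.03) mod 360) = 77.08°.
Offset of +137.97° east of the west edge: ((137.97 − 68.03) mod 360) = 69.94°.
69.94° ≤ 77.08° ⇒ inside.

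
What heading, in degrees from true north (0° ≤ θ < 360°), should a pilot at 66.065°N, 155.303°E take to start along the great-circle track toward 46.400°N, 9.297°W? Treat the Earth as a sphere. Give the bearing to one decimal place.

Δλ = -9.297 − 155.303 = -164.600°.
θ = atan2( sin Δλ · cos φ₂ , cos φ₁ · sin φ₂ − sin φ₁ · cos φ₂ · cos Δλ )
  = atan2(-0.18313, 0.90148) = -11.483° → normalised to [0°, 360°): 348.517°.

348.5°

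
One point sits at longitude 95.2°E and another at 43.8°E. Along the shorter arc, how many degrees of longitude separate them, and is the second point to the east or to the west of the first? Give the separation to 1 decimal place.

51.4° west

Raw difference: 43.8 − 95.2 = -51.4°.
Normalise into (−180°, 180°]: -51.4° stays -51.4°.
Negative ⇒ the second point lies to the west; separation 51.4°.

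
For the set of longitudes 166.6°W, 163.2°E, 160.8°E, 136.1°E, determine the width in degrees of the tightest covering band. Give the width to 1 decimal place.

Sort the longitudes: -166.6°, +136.1°, +160.8°, +163.2°.
Eastward gaps between consecutive values (wrapping around): 302.7°, 24.7°, 2.4°, 30.2°.
Largest gap = 302.7° ⇒ minimal covering band is its complement: 360° − 302.7° = 57.3°.
Band runs from +136.1° eastward to -166.6°, crossing the antimeridian.

57.3°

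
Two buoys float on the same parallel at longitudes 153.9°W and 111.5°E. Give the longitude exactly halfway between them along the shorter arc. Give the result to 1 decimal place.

158.8°E

Signed shortest Δλ from -153.9° to +111.5° is -94.6°.
Midpoint longitude = -153.9° + (-94.6°)/2 = -153.9° − 47.3° = -201.2°.
Normalise into (−180°, 180°]: +158.8°.
(The naïve average (-153.9 + +111.5)/2 = -21.2° is on the wrong side of the globe.)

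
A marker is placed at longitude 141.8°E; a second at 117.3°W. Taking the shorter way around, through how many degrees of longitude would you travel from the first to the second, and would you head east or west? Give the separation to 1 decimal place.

100.9° east

Raw difference: -117.3 − 141.8 = -259.1°.
Normalise into (−180°, 180°]: -259.1° + 360° = 100.9°.
Positive ⇒ the second point lies to the east; separation 100.9°.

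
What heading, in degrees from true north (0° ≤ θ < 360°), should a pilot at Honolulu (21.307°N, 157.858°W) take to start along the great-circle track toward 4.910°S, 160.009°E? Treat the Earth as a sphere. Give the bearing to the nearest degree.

Δλ = 160.009 − -157.858 = 317.867°; wrapped into (−180°, 180°]: -42.133°.
θ = atan2( sin Δλ · cos φ₂ , cos φ₁ · sin φ₂ − sin φ₁ · cos φ₂ · cos Δλ )
  = atan2(-0.66839, -0.34822) = -117.519° → normalised to [0°, 360°): 242.481°.

242°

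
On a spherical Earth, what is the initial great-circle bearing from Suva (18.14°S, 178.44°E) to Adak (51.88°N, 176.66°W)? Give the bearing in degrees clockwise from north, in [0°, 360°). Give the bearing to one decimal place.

Δλ = -176.66 − 178.44 = -355.10°; wrapped into (−180°, 180°]: 4.90°.
θ = atan2( sin Δλ · cos φ₂ , cos φ₁ · sin φ₂ − sin φ₁ · cos φ₂ · cos Δλ )
  = atan2(0.05273, 0.93911) = 3.214° → normalised to [0°, 360°): 3.214°.

3.2°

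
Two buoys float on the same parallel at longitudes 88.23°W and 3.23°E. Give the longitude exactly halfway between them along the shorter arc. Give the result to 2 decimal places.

42.50°W

Signed shortest Δλ from -88.23° to +3.23° is +91.46°.
Midpoint longitude = -88.23° + (+91.46°)/2 = -88.23° + 45.73° = -42.50°.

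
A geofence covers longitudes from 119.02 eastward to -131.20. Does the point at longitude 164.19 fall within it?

Yes

Band width going east from +119.02° to -131.20°: ((-131.20 − 119.02) mod 360) = 109.78°.
Offset of +164.19° east of the west edge: ((164.19 − 119.02) mod 360) = 45.17°.
45.17° ≤ 109.78° ⇒ inside.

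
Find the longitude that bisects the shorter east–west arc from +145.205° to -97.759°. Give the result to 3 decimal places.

Signed shortest Δλ from +145.205° to -97.759° is +117.036°.
Midpoint longitude = +145.205° + (+117.036°)/2 = +145.205° + 58.518° = +203.723°.
Normalise into (−180°, 180°]: -156.277°.
(The naïve average (+145.205 + -97.759)/2 = 23.723° is on the wrong side of the globe.)

-156.277°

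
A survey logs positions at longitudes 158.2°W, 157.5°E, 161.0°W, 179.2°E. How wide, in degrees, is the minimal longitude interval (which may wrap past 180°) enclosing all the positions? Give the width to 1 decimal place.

Sort the longitudes: -161.0°, -158.2°, +157.5°, +179.2°.
Eastward gaps between consecutive values (wrapping around): 2.8°, 315.7°, 21.7°, 19.8°.
Largest gap = 315.7° ⇒ minimal covering band is its complement: 360° − 315.7° = 44.3°.
Band runs from +157.5° eastward to -158.2°, crossing the antimeridian.

44.3°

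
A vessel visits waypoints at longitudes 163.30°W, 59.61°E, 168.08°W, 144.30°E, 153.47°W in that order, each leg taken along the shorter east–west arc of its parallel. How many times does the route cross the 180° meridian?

4

Leg 1: -163.30° → +59.61°, shortest Δλ = -137.09° (west) — crosses 180°.
Leg 2: +59.61° → -168.08°, shortest Δλ = 132.31° (east) — crosses 180°.
Leg 3: -168.08° → +144.30°, shortest Δλ = -47.62° (west) — crosses 180°.
Leg 4: +144.30° → -153.47°, shortest Δλ = 62.23° (east) — crosses 180°.
Total crossings: 4.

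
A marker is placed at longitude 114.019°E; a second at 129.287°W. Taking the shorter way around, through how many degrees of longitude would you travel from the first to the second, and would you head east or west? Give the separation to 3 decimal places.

Raw difference: -129.287 − 114.019 = -243.306°.
Normalise into (−180°, 180°]: -243.306° + 360° = 116.694°.
Positive ⇒ the second point lies to the east; separation 116.694°.

116.694° east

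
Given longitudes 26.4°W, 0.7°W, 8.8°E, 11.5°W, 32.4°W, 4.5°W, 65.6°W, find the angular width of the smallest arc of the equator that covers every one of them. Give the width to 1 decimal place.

74.4°

Sort the longitudes: -65.6°, -32.4°, -26.4°, -11.5°, -4.5°, -0.7°, +8.8°.
Eastward gaps between consecutive values (wrapping around): 33.2°, 6.0°, 14.9°, 7.0°, 3.8°, 9.5°, 285.6°.
Largest gap = 285.6° ⇒ minimal covering band is its complement: 360° − 285.6° = 74.4°.
Band runs from -65.6° eastward to +8.8°.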